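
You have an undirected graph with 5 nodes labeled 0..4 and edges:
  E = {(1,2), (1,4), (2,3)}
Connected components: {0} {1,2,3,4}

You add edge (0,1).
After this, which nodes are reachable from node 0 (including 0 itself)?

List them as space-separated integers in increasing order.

Before: nodes reachable from 0: {0}
Adding (0,1): merges 0's component with another. Reachability grows.
After: nodes reachable from 0: {0,1,2,3,4}

Answer: 0 1 2 3 4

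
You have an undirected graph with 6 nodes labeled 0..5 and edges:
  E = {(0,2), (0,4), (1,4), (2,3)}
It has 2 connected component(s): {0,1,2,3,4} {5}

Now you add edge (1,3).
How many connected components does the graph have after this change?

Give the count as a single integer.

Initial component count: 2
Add (1,3): endpoints already in same component. Count unchanged: 2.
New component count: 2

Answer: 2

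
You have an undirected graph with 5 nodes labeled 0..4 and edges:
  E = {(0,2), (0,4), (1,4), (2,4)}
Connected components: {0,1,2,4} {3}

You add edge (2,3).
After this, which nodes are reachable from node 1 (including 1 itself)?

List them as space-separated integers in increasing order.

Answer: 0 1 2 3 4

Derivation:
Before: nodes reachable from 1: {0,1,2,4}
Adding (2,3): merges 1's component with another. Reachability grows.
After: nodes reachable from 1: {0,1,2,3,4}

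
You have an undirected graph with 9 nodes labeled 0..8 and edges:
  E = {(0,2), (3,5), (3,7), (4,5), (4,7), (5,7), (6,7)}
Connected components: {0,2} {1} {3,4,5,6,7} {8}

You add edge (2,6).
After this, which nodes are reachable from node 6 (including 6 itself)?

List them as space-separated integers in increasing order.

Answer: 0 2 3 4 5 6 7

Derivation:
Before: nodes reachable from 6: {3,4,5,6,7}
Adding (2,6): merges 6's component with another. Reachability grows.
After: nodes reachable from 6: {0,2,3,4,5,6,7}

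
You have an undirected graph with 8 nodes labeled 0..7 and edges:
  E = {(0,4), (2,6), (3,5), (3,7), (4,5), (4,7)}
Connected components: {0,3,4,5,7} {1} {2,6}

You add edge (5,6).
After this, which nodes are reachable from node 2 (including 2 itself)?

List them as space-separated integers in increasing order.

Answer: 0 2 3 4 5 6 7

Derivation:
Before: nodes reachable from 2: {2,6}
Adding (5,6): merges 2's component with another. Reachability grows.
After: nodes reachable from 2: {0,2,3,4,5,6,7}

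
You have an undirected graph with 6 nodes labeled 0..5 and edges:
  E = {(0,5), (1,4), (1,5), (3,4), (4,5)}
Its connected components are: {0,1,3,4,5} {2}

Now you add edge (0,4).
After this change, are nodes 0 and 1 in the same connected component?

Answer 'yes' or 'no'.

Initial components: {0,1,3,4,5} {2}
Adding edge (0,4): both already in same component {0,1,3,4,5}. No change.
New components: {0,1,3,4,5} {2}
Are 0 and 1 in the same component? yes

Answer: yes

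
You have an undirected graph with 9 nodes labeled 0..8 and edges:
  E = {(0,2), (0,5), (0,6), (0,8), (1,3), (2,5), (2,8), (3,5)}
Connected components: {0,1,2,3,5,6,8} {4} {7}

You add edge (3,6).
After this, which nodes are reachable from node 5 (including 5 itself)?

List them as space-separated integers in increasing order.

Answer: 0 1 2 3 5 6 8

Derivation:
Before: nodes reachable from 5: {0,1,2,3,5,6,8}
Adding (3,6): both endpoints already in same component. Reachability from 5 unchanged.
After: nodes reachable from 5: {0,1,2,3,5,6,8}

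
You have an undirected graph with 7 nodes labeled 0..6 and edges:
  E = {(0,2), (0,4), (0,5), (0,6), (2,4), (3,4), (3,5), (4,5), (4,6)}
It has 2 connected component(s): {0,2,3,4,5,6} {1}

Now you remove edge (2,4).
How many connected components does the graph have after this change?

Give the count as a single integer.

Initial component count: 2
Remove (2,4): not a bridge. Count unchanged: 2.
  After removal, components: {0,2,3,4,5,6} {1}
New component count: 2

Answer: 2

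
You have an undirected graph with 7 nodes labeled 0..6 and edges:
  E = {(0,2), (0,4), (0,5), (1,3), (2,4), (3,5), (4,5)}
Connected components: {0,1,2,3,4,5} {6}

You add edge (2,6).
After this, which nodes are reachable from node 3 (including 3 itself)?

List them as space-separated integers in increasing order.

Answer: 0 1 2 3 4 5 6

Derivation:
Before: nodes reachable from 3: {0,1,2,3,4,5}
Adding (2,6): merges 3's component with another. Reachability grows.
After: nodes reachable from 3: {0,1,2,3,4,5,6}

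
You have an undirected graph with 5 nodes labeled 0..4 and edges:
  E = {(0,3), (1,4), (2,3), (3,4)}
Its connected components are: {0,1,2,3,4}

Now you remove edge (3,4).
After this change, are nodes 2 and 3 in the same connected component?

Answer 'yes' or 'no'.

Answer: yes

Derivation:
Initial components: {0,1,2,3,4}
Removing edge (3,4): it was a bridge — component count 1 -> 2.
New components: {0,2,3} {1,4}
Are 2 and 3 in the same component? yes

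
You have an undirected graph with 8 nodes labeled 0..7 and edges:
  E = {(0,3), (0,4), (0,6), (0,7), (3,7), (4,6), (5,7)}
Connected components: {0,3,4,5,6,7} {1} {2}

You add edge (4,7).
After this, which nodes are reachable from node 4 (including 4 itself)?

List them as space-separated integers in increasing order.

Before: nodes reachable from 4: {0,3,4,5,6,7}
Adding (4,7): both endpoints already in same component. Reachability from 4 unchanged.
After: nodes reachable from 4: {0,3,4,5,6,7}

Answer: 0 3 4 5 6 7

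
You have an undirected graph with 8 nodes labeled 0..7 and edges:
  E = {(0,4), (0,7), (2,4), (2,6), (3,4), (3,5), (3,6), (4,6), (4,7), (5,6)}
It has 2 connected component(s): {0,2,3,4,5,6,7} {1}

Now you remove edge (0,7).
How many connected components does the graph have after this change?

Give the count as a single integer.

Answer: 2

Derivation:
Initial component count: 2
Remove (0,7): not a bridge. Count unchanged: 2.
  After removal, components: {0,2,3,4,5,6,7} {1}
New component count: 2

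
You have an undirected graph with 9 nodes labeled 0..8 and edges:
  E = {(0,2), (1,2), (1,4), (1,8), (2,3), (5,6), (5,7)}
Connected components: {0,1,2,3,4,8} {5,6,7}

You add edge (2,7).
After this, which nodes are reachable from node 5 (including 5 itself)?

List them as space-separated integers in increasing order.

Answer: 0 1 2 3 4 5 6 7 8

Derivation:
Before: nodes reachable from 5: {5,6,7}
Adding (2,7): merges 5's component with another. Reachability grows.
After: nodes reachable from 5: {0,1,2,3,4,5,6,7,8}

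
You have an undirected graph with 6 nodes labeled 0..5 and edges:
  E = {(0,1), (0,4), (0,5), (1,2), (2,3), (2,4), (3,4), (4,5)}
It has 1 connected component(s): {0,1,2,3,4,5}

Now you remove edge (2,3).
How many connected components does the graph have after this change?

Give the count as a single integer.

Initial component count: 1
Remove (2,3): not a bridge. Count unchanged: 1.
  After removal, components: {0,1,2,3,4,5}
New component count: 1

Answer: 1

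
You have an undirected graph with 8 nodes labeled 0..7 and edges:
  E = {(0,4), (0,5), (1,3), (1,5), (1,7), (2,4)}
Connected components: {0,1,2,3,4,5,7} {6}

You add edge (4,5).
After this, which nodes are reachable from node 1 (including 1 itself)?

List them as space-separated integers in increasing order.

Before: nodes reachable from 1: {0,1,2,3,4,5,7}
Adding (4,5): both endpoints already in same component. Reachability from 1 unchanged.
After: nodes reachable from 1: {0,1,2,3,4,5,7}

Answer: 0 1 2 3 4 5 7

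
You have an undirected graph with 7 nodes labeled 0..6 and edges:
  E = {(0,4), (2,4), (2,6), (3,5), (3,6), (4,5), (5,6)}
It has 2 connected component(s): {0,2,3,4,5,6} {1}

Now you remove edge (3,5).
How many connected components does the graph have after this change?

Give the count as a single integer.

Answer: 2

Derivation:
Initial component count: 2
Remove (3,5): not a bridge. Count unchanged: 2.
  After removal, components: {0,2,3,4,5,6} {1}
New component count: 2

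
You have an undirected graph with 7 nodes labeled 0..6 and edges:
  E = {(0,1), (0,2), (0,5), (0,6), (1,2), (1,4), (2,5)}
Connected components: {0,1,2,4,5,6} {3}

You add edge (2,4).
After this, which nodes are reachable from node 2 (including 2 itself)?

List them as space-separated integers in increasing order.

Before: nodes reachable from 2: {0,1,2,4,5,6}
Adding (2,4): both endpoints already in same component. Reachability from 2 unchanged.
After: nodes reachable from 2: {0,1,2,4,5,6}

Answer: 0 1 2 4 5 6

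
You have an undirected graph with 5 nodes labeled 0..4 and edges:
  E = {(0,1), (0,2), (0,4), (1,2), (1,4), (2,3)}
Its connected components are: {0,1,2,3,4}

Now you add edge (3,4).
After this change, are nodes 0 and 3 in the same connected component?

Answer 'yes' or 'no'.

Initial components: {0,1,2,3,4}
Adding edge (3,4): both already in same component {0,1,2,3,4}. No change.
New components: {0,1,2,3,4}
Are 0 and 3 in the same component? yes

Answer: yes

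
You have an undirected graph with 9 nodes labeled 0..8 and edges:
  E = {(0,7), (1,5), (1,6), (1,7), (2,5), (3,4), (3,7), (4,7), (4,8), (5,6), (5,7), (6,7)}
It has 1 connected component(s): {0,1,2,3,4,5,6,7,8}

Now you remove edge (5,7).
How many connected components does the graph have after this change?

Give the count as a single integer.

Answer: 1

Derivation:
Initial component count: 1
Remove (5,7): not a bridge. Count unchanged: 1.
  After removal, components: {0,1,2,3,4,5,6,7,8}
New component count: 1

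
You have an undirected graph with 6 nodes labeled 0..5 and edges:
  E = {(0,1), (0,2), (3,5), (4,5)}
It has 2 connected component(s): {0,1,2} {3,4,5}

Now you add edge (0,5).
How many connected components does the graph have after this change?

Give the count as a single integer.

Answer: 1

Derivation:
Initial component count: 2
Add (0,5): merges two components. Count decreases: 2 -> 1.
New component count: 1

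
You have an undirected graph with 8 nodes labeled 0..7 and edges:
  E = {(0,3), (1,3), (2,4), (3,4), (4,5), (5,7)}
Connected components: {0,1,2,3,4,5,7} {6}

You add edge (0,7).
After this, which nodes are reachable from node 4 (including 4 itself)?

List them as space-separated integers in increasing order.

Answer: 0 1 2 3 4 5 7

Derivation:
Before: nodes reachable from 4: {0,1,2,3,4,5,7}
Adding (0,7): both endpoints already in same component. Reachability from 4 unchanged.
After: nodes reachable from 4: {0,1,2,3,4,5,7}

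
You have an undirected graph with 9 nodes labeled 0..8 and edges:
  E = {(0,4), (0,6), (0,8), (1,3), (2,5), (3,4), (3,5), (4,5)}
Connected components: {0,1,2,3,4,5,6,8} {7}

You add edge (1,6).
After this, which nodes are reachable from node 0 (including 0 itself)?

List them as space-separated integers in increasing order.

Answer: 0 1 2 3 4 5 6 8

Derivation:
Before: nodes reachable from 0: {0,1,2,3,4,5,6,8}
Adding (1,6): both endpoints already in same component. Reachability from 0 unchanged.
After: nodes reachable from 0: {0,1,2,3,4,5,6,8}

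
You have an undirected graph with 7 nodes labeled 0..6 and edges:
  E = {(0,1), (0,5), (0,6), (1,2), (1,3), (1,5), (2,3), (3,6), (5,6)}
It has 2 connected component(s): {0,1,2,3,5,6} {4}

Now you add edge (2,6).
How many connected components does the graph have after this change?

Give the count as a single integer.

Initial component count: 2
Add (2,6): endpoints already in same component. Count unchanged: 2.
New component count: 2

Answer: 2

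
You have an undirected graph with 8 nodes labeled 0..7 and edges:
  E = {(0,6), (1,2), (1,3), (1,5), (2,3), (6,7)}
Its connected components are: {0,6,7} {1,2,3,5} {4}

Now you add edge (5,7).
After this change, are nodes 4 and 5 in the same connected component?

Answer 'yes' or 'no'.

Answer: no

Derivation:
Initial components: {0,6,7} {1,2,3,5} {4}
Adding edge (5,7): merges {1,2,3,5} and {0,6,7}.
New components: {0,1,2,3,5,6,7} {4}
Are 4 and 5 in the same component? no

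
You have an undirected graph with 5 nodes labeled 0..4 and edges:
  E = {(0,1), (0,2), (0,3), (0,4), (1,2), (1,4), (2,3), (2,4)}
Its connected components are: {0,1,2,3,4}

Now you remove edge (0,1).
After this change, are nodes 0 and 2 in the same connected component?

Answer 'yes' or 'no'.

Initial components: {0,1,2,3,4}
Removing edge (0,1): not a bridge — component count unchanged at 1.
New components: {0,1,2,3,4}
Are 0 and 2 in the same component? yes

Answer: yes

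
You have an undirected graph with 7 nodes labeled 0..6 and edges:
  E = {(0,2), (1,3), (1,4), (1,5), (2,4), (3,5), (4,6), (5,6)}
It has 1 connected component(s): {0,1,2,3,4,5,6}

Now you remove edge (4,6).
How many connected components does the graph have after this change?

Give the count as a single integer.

Initial component count: 1
Remove (4,6): not a bridge. Count unchanged: 1.
  After removal, components: {0,1,2,3,4,5,6}
New component count: 1

Answer: 1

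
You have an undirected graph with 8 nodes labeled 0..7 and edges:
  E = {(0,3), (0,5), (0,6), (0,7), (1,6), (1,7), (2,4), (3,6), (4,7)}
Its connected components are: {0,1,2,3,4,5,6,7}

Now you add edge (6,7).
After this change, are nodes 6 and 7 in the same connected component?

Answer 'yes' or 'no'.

Answer: yes

Derivation:
Initial components: {0,1,2,3,4,5,6,7}
Adding edge (6,7): both already in same component {0,1,2,3,4,5,6,7}. No change.
New components: {0,1,2,3,4,5,6,7}
Are 6 and 7 in the same component? yes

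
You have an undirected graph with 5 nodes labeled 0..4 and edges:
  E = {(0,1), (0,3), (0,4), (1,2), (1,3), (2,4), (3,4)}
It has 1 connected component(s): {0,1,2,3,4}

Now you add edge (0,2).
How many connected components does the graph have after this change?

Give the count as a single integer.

Initial component count: 1
Add (0,2): endpoints already in same component. Count unchanged: 1.
New component count: 1

Answer: 1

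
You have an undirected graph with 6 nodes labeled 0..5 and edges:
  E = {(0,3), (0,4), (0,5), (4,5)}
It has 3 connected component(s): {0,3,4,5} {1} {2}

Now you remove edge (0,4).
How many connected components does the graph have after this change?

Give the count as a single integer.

Initial component count: 3
Remove (0,4): not a bridge. Count unchanged: 3.
  After removal, components: {0,3,4,5} {1} {2}
New component count: 3

Answer: 3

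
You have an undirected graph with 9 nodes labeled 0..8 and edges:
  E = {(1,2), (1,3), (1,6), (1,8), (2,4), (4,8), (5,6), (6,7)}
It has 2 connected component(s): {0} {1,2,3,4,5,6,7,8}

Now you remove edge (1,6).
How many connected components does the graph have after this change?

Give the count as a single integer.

Answer: 3

Derivation:
Initial component count: 2
Remove (1,6): it was a bridge. Count increases: 2 -> 3.
  After removal, components: {0} {1,2,3,4,8} {5,6,7}
New component count: 3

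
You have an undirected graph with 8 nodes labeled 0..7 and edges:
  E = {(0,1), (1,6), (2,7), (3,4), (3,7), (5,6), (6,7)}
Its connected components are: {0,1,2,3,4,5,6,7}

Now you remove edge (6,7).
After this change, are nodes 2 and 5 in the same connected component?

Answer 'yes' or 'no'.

Initial components: {0,1,2,3,4,5,6,7}
Removing edge (6,7): it was a bridge — component count 1 -> 2.
New components: {0,1,5,6} {2,3,4,7}
Are 2 and 5 in the same component? no

Answer: no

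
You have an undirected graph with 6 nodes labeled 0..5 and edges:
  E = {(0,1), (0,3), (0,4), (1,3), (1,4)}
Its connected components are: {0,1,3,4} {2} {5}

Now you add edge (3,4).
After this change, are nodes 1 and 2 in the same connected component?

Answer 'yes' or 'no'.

Initial components: {0,1,3,4} {2} {5}
Adding edge (3,4): both already in same component {0,1,3,4}. No change.
New components: {0,1,3,4} {2} {5}
Are 1 and 2 in the same component? no

Answer: no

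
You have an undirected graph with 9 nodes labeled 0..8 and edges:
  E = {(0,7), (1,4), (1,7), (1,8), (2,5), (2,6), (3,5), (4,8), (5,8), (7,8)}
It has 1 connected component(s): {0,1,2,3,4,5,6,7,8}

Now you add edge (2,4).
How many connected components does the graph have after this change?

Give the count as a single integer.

Initial component count: 1
Add (2,4): endpoints already in same component. Count unchanged: 1.
New component count: 1

Answer: 1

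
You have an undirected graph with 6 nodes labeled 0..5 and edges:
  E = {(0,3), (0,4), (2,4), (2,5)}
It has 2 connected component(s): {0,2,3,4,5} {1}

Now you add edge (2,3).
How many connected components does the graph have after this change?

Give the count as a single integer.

Answer: 2

Derivation:
Initial component count: 2
Add (2,3): endpoints already in same component. Count unchanged: 2.
New component count: 2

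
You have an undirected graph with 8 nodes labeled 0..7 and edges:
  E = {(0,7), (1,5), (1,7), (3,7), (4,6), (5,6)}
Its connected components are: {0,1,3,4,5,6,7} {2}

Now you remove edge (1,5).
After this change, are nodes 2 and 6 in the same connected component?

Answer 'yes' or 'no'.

Initial components: {0,1,3,4,5,6,7} {2}
Removing edge (1,5): it was a bridge — component count 2 -> 3.
New components: {0,1,3,7} {2} {4,5,6}
Are 2 and 6 in the same component? no

Answer: no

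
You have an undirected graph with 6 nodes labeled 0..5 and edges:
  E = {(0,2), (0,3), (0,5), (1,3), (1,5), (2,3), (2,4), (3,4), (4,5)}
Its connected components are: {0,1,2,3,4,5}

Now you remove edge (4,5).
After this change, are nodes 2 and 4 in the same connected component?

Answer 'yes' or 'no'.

Answer: yes

Derivation:
Initial components: {0,1,2,3,4,5}
Removing edge (4,5): not a bridge — component count unchanged at 1.
New components: {0,1,2,3,4,5}
Are 2 and 4 in the same component? yes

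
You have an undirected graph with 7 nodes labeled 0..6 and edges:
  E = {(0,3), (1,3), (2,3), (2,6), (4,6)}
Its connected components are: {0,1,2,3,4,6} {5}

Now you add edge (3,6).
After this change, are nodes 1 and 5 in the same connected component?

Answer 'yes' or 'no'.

Answer: no

Derivation:
Initial components: {0,1,2,3,4,6} {5}
Adding edge (3,6): both already in same component {0,1,2,3,4,6}. No change.
New components: {0,1,2,3,4,6} {5}
Are 1 and 5 in the same component? no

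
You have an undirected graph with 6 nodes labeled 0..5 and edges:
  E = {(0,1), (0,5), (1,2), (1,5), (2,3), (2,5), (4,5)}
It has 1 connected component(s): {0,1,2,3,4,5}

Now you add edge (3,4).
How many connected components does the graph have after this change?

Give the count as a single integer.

Initial component count: 1
Add (3,4): endpoints already in same component. Count unchanged: 1.
New component count: 1

Answer: 1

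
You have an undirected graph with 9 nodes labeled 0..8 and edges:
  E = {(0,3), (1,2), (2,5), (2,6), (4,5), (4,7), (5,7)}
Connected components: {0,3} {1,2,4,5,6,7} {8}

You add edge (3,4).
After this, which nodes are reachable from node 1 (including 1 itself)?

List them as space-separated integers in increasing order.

Before: nodes reachable from 1: {1,2,4,5,6,7}
Adding (3,4): merges 1's component with another. Reachability grows.
After: nodes reachable from 1: {0,1,2,3,4,5,6,7}

Answer: 0 1 2 3 4 5 6 7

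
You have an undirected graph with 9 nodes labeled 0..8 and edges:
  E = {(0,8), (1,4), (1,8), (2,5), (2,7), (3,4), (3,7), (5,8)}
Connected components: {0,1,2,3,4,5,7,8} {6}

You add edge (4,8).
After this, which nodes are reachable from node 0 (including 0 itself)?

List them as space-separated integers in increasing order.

Before: nodes reachable from 0: {0,1,2,3,4,5,7,8}
Adding (4,8): both endpoints already in same component. Reachability from 0 unchanged.
After: nodes reachable from 0: {0,1,2,3,4,5,7,8}

Answer: 0 1 2 3 4 5 7 8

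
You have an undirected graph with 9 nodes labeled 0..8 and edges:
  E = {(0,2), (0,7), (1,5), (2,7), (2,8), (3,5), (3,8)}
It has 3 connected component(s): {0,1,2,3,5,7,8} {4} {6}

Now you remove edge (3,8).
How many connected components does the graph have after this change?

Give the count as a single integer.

Answer: 4

Derivation:
Initial component count: 3
Remove (3,8): it was a bridge. Count increases: 3 -> 4.
  After removal, components: {0,2,7,8} {1,3,5} {4} {6}
New component count: 4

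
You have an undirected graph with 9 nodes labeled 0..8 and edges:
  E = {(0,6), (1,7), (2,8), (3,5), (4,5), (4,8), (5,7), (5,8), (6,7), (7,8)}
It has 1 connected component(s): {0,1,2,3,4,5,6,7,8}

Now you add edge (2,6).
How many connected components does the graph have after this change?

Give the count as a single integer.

Initial component count: 1
Add (2,6): endpoints already in same component. Count unchanged: 1.
New component count: 1

Answer: 1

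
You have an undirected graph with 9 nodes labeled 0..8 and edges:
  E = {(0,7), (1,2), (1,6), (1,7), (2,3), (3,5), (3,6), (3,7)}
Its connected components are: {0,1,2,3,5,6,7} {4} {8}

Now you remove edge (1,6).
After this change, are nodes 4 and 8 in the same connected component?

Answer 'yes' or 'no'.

Answer: no

Derivation:
Initial components: {0,1,2,3,5,6,7} {4} {8}
Removing edge (1,6): not a bridge — component count unchanged at 3.
New components: {0,1,2,3,5,6,7} {4} {8}
Are 4 and 8 in the same component? no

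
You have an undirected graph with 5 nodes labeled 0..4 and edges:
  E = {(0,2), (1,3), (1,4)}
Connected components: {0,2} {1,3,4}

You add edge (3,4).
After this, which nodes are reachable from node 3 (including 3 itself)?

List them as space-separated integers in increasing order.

Before: nodes reachable from 3: {1,3,4}
Adding (3,4): both endpoints already in same component. Reachability from 3 unchanged.
After: nodes reachable from 3: {1,3,4}

Answer: 1 3 4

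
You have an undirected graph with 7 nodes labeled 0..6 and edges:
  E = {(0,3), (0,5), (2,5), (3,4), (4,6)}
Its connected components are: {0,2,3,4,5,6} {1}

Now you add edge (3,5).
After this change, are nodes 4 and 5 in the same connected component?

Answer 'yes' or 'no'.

Answer: yes

Derivation:
Initial components: {0,2,3,4,5,6} {1}
Adding edge (3,5): both already in same component {0,2,3,4,5,6}. No change.
New components: {0,2,3,4,5,6} {1}
Are 4 and 5 in the same component? yes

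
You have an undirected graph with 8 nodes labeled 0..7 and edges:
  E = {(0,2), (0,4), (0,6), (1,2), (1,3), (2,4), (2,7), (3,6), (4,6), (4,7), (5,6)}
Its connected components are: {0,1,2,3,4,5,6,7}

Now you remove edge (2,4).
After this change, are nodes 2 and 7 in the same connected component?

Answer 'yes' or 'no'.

Initial components: {0,1,2,3,4,5,6,7}
Removing edge (2,4): not a bridge — component count unchanged at 1.
New components: {0,1,2,3,4,5,6,7}
Are 2 and 7 in the same component? yes

Answer: yes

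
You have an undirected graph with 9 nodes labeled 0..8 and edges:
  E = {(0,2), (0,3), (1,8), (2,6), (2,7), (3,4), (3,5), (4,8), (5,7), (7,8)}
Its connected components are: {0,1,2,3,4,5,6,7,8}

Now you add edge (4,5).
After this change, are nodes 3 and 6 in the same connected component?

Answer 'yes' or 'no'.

Initial components: {0,1,2,3,4,5,6,7,8}
Adding edge (4,5): both already in same component {0,1,2,3,4,5,6,7,8}. No change.
New components: {0,1,2,3,4,5,6,7,8}
Are 3 and 6 in the same component? yes

Answer: yes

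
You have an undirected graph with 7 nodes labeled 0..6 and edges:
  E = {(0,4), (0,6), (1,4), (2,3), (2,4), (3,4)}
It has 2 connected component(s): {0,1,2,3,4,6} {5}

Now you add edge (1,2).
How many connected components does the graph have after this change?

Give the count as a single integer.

Answer: 2

Derivation:
Initial component count: 2
Add (1,2): endpoints already in same component. Count unchanged: 2.
New component count: 2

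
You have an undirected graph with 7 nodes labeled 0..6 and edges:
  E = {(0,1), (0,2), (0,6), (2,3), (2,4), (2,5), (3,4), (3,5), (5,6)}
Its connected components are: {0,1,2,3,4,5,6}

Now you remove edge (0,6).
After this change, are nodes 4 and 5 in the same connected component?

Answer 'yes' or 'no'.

Initial components: {0,1,2,3,4,5,6}
Removing edge (0,6): not a bridge — component count unchanged at 1.
New components: {0,1,2,3,4,5,6}
Are 4 and 5 in the same component? yes

Answer: yes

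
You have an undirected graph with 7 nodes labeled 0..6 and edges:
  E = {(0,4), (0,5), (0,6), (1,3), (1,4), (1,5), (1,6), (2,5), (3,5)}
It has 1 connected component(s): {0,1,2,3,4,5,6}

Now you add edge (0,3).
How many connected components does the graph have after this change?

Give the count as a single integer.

Initial component count: 1
Add (0,3): endpoints already in same component. Count unchanged: 1.
New component count: 1

Answer: 1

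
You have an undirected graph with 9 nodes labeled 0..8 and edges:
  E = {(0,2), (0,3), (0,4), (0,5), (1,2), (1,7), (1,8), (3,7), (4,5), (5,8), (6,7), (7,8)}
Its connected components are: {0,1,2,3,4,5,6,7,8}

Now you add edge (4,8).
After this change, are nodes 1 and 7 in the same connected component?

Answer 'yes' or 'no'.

Answer: yes

Derivation:
Initial components: {0,1,2,3,4,5,6,7,8}
Adding edge (4,8): both already in same component {0,1,2,3,4,5,6,7,8}. No change.
New components: {0,1,2,3,4,5,6,7,8}
Are 1 and 7 in the same component? yes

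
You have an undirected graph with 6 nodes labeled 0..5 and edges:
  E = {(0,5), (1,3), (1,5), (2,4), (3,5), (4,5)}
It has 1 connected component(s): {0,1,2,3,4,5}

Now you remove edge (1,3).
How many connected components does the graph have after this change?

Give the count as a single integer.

Initial component count: 1
Remove (1,3): not a bridge. Count unchanged: 1.
  After removal, components: {0,1,2,3,4,5}
New component count: 1

Answer: 1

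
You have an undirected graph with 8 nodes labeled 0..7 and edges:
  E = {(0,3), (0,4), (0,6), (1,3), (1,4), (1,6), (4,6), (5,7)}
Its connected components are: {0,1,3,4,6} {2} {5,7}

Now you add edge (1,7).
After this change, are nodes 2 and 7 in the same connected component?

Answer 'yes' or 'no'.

Initial components: {0,1,3,4,6} {2} {5,7}
Adding edge (1,7): merges {0,1,3,4,6} and {5,7}.
New components: {0,1,3,4,5,6,7} {2}
Are 2 and 7 in the same component? no

Answer: no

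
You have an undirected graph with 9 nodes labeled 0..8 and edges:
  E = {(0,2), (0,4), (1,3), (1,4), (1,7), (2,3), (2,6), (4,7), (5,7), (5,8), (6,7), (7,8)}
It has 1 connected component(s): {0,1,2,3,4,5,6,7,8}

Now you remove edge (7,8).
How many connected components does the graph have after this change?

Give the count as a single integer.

Initial component count: 1
Remove (7,8): not a bridge. Count unchanged: 1.
  After removal, components: {0,1,2,3,4,5,6,7,8}
New component count: 1

Answer: 1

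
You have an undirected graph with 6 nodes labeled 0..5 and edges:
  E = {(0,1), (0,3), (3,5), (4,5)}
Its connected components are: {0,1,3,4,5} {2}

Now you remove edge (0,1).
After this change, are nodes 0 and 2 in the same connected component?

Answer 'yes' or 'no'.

Answer: no

Derivation:
Initial components: {0,1,3,4,5} {2}
Removing edge (0,1): it was a bridge — component count 2 -> 3.
New components: {0,3,4,5} {1} {2}
Are 0 and 2 in the same component? no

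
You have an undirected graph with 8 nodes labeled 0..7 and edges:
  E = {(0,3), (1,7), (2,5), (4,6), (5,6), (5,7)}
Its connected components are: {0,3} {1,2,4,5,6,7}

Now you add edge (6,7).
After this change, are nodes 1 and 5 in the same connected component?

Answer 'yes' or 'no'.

Answer: yes

Derivation:
Initial components: {0,3} {1,2,4,5,6,7}
Adding edge (6,7): both already in same component {1,2,4,5,6,7}. No change.
New components: {0,3} {1,2,4,5,6,7}
Are 1 and 5 in the same component? yes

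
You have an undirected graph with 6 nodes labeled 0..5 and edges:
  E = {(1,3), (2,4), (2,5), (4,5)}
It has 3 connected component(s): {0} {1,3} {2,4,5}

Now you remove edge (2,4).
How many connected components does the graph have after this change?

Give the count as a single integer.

Initial component count: 3
Remove (2,4): not a bridge. Count unchanged: 3.
  After removal, components: {0} {1,3} {2,4,5}
New component count: 3

Answer: 3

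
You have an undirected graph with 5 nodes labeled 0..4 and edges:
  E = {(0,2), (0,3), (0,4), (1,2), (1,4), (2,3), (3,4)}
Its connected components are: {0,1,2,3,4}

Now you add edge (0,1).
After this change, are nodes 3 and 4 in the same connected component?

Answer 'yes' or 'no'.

Answer: yes

Derivation:
Initial components: {0,1,2,3,4}
Adding edge (0,1): both already in same component {0,1,2,3,4}. No change.
New components: {0,1,2,3,4}
Are 3 and 4 in the same component? yes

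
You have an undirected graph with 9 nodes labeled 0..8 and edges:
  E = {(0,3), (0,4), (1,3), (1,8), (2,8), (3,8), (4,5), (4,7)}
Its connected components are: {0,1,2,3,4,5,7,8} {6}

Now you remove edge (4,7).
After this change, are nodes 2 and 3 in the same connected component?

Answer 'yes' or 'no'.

Initial components: {0,1,2,3,4,5,7,8} {6}
Removing edge (4,7): it was a bridge — component count 2 -> 3.
New components: {0,1,2,3,4,5,8} {6} {7}
Are 2 and 3 in the same component? yes

Answer: yes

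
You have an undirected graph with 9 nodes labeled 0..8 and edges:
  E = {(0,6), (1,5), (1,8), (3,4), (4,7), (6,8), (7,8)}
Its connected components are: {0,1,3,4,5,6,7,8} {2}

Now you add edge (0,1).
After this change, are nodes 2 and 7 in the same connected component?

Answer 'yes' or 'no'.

Answer: no

Derivation:
Initial components: {0,1,3,4,5,6,7,8} {2}
Adding edge (0,1): both already in same component {0,1,3,4,5,6,7,8}. No change.
New components: {0,1,3,4,5,6,7,8} {2}
Are 2 and 7 in the same component? no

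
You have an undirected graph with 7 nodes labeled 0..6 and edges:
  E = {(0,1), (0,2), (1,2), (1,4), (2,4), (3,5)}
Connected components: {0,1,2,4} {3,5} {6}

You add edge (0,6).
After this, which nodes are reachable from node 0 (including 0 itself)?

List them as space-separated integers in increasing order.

Before: nodes reachable from 0: {0,1,2,4}
Adding (0,6): merges 0's component with another. Reachability grows.
After: nodes reachable from 0: {0,1,2,4,6}

Answer: 0 1 2 4 6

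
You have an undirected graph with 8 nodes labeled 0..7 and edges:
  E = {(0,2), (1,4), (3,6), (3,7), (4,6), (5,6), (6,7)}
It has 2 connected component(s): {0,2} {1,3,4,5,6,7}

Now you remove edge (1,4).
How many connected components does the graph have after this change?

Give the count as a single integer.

Answer: 3

Derivation:
Initial component count: 2
Remove (1,4): it was a bridge. Count increases: 2 -> 3.
  After removal, components: {0,2} {1} {3,4,5,6,7}
New component count: 3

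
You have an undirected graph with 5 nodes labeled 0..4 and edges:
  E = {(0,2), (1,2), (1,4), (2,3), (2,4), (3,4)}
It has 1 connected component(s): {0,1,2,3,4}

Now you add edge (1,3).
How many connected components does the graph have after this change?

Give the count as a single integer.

Answer: 1

Derivation:
Initial component count: 1
Add (1,3): endpoints already in same component. Count unchanged: 1.
New component count: 1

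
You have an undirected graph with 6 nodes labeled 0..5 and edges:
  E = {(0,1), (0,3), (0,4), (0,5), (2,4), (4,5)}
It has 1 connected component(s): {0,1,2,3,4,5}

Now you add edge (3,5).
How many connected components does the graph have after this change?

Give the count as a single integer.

Initial component count: 1
Add (3,5): endpoints already in same component. Count unchanged: 1.
New component count: 1

Answer: 1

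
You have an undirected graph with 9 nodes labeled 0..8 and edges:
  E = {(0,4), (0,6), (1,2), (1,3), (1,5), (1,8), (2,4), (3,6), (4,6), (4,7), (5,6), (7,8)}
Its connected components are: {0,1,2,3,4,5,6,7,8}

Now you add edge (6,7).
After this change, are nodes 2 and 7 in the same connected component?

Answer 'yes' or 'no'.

Answer: yes

Derivation:
Initial components: {0,1,2,3,4,5,6,7,8}
Adding edge (6,7): both already in same component {0,1,2,3,4,5,6,7,8}. No change.
New components: {0,1,2,3,4,5,6,7,8}
Are 2 and 7 in the same component? yes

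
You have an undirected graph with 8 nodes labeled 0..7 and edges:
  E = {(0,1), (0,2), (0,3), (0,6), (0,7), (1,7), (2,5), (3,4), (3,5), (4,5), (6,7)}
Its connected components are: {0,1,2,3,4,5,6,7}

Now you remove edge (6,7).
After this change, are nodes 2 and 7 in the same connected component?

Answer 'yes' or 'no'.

Answer: yes

Derivation:
Initial components: {0,1,2,3,4,5,6,7}
Removing edge (6,7): not a bridge — component count unchanged at 1.
New components: {0,1,2,3,4,5,6,7}
Are 2 and 7 in the same component? yes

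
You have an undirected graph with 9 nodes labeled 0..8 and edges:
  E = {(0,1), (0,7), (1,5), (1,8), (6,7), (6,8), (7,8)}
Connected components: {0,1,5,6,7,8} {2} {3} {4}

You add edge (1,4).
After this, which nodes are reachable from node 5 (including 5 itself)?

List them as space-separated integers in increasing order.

Before: nodes reachable from 5: {0,1,5,6,7,8}
Adding (1,4): merges 5's component with another. Reachability grows.
After: nodes reachable from 5: {0,1,4,5,6,7,8}

Answer: 0 1 4 5 6 7 8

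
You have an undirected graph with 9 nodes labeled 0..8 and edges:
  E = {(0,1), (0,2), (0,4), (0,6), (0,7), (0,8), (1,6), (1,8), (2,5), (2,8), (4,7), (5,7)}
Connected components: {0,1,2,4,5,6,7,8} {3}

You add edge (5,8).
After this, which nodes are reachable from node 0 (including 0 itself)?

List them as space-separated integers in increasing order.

Answer: 0 1 2 4 5 6 7 8

Derivation:
Before: nodes reachable from 0: {0,1,2,4,5,6,7,8}
Adding (5,8): both endpoints already in same component. Reachability from 0 unchanged.
After: nodes reachable from 0: {0,1,2,4,5,6,7,8}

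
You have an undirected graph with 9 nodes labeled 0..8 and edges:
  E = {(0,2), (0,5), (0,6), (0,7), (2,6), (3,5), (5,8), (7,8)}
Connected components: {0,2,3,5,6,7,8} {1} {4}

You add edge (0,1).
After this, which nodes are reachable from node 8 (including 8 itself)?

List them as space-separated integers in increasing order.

Answer: 0 1 2 3 5 6 7 8

Derivation:
Before: nodes reachable from 8: {0,2,3,5,6,7,8}
Adding (0,1): merges 8's component with another. Reachability grows.
After: nodes reachable from 8: {0,1,2,3,5,6,7,8}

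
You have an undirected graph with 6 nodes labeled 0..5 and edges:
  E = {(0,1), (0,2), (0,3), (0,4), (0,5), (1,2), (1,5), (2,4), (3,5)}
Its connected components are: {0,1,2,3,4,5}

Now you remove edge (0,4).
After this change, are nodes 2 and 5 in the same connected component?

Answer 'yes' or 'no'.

Initial components: {0,1,2,3,4,5}
Removing edge (0,4): not a bridge — component count unchanged at 1.
New components: {0,1,2,3,4,5}
Are 2 and 5 in the same component? yes

Answer: yes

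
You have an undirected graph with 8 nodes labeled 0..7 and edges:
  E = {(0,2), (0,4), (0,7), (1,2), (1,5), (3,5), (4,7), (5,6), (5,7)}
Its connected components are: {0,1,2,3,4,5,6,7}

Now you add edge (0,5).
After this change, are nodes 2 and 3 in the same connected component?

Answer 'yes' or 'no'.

Initial components: {0,1,2,3,4,5,6,7}
Adding edge (0,5): both already in same component {0,1,2,3,4,5,6,7}. No change.
New components: {0,1,2,3,4,5,6,7}
Are 2 and 3 in the same component? yes

Answer: yes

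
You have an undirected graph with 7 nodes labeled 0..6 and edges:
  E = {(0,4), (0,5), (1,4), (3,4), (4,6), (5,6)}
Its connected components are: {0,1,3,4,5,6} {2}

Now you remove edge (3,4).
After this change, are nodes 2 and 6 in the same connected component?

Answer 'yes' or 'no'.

Initial components: {0,1,3,4,5,6} {2}
Removing edge (3,4): it was a bridge — component count 2 -> 3.
New components: {0,1,4,5,6} {2} {3}
Are 2 and 6 in the same component? no

Answer: no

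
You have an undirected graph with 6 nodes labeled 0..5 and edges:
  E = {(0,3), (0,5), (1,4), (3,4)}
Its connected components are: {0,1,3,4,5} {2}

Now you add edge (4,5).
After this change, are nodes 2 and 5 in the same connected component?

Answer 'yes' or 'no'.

Answer: no

Derivation:
Initial components: {0,1,3,4,5} {2}
Adding edge (4,5): both already in same component {0,1,3,4,5}. No change.
New components: {0,1,3,4,5} {2}
Are 2 and 5 in the same component? no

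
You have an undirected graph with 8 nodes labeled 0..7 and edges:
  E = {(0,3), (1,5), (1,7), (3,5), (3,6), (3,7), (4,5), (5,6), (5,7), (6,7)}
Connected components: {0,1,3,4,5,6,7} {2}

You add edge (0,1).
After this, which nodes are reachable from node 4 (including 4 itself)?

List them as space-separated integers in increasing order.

Answer: 0 1 3 4 5 6 7

Derivation:
Before: nodes reachable from 4: {0,1,3,4,5,6,7}
Adding (0,1): both endpoints already in same component. Reachability from 4 unchanged.
After: nodes reachable from 4: {0,1,3,4,5,6,7}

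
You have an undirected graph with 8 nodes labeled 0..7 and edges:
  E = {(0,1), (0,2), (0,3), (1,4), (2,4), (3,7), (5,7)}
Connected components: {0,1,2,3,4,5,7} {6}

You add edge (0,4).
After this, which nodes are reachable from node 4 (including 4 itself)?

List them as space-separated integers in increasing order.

Before: nodes reachable from 4: {0,1,2,3,4,5,7}
Adding (0,4): both endpoints already in same component. Reachability from 4 unchanged.
After: nodes reachable from 4: {0,1,2,3,4,5,7}

Answer: 0 1 2 3 4 5 7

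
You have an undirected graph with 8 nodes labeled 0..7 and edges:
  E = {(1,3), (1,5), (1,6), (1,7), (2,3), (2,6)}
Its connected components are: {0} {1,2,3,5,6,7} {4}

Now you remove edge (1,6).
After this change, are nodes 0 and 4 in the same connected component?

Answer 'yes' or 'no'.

Initial components: {0} {1,2,3,5,6,7} {4}
Removing edge (1,6): not a bridge — component count unchanged at 3.
New components: {0} {1,2,3,5,6,7} {4}
Are 0 and 4 in the same component? no

Answer: no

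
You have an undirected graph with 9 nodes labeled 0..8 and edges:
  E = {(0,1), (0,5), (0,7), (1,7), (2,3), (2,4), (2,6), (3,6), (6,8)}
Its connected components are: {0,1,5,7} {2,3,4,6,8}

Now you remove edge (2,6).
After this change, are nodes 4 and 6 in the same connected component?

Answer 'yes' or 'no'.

Initial components: {0,1,5,7} {2,3,4,6,8}
Removing edge (2,6): not a bridge — component count unchanged at 2.
New components: {0,1,5,7} {2,3,4,6,8}
Are 4 and 6 in the same component? yes

Answer: yes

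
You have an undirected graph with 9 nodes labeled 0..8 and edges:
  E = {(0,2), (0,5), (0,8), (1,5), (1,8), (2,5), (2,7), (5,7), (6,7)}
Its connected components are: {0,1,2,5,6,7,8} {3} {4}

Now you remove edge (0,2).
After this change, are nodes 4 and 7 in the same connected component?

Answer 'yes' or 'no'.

Answer: no

Derivation:
Initial components: {0,1,2,5,6,7,8} {3} {4}
Removing edge (0,2): not a bridge — component count unchanged at 3.
New components: {0,1,2,5,6,7,8} {3} {4}
Are 4 and 7 in the same component? no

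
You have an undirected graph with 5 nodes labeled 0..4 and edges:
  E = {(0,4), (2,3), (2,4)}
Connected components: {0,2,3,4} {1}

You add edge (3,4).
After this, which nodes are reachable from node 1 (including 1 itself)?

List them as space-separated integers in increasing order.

Before: nodes reachable from 1: {1}
Adding (3,4): both endpoints already in same component. Reachability from 1 unchanged.
After: nodes reachable from 1: {1}

Answer: 1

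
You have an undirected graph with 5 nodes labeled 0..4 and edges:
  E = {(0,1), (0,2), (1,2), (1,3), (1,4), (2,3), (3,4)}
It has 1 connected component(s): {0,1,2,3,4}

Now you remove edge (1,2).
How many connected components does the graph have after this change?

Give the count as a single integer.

Answer: 1

Derivation:
Initial component count: 1
Remove (1,2): not a bridge. Count unchanged: 1.
  After removal, components: {0,1,2,3,4}
New component count: 1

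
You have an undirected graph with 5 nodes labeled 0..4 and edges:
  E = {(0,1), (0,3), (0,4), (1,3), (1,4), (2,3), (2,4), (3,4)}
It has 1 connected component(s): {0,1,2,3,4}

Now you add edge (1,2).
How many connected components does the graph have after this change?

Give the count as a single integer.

Answer: 1

Derivation:
Initial component count: 1
Add (1,2): endpoints already in same component. Count unchanged: 1.
New component count: 1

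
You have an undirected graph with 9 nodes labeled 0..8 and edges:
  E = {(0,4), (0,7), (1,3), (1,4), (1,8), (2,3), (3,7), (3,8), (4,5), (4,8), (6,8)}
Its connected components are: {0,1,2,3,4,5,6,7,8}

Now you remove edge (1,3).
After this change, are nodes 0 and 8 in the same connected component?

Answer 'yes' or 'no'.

Answer: yes

Derivation:
Initial components: {0,1,2,3,4,5,6,7,8}
Removing edge (1,3): not a bridge — component count unchanged at 1.
New components: {0,1,2,3,4,5,6,7,8}
Are 0 and 8 in the same component? yes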